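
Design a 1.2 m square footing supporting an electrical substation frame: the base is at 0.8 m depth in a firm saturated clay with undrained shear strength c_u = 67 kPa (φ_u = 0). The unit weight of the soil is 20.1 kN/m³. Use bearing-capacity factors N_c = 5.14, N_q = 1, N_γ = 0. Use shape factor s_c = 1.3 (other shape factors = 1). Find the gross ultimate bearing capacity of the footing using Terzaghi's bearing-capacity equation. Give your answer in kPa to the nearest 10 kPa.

q = γ·D_f = 20.1 × 0.8 = 16.08 kPa.
c·N_c·s_c = 67 × 5.14 × 1.3 = 447.69 kPa
q·N_q = 16.08 × 1 = 16.08 kPa
q_ult = 447.69 + 16.08 = 463.77 kPa.

q_ult ≈ 460 kPa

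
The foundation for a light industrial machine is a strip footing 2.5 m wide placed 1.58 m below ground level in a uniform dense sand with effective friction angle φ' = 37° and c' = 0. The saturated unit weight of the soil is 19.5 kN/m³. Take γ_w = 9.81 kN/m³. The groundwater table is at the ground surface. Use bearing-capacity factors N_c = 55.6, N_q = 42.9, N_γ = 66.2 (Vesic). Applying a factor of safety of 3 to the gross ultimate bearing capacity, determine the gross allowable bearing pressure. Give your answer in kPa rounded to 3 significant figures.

With the water table at the surface the whole profile is submerged: γ' = 19.5 − 9.81 = 9.69 kN/m³, so q = γ'·D_f = 15.31 kPa; the same γ' applies in the ½γBN_γ term.
q_ult = q·N_q + 0.5·γ·B·N_γ
     = 15.31 × 42.9 + 0.5 × 9.69 × 2.5 × 66.2
     = 656.81 + 801.85 = 1458.7 kPa.
q_all = q_ult / FS = 1458.7 / 3 = 486.22 kPa.

q_all ≈ 486 kPa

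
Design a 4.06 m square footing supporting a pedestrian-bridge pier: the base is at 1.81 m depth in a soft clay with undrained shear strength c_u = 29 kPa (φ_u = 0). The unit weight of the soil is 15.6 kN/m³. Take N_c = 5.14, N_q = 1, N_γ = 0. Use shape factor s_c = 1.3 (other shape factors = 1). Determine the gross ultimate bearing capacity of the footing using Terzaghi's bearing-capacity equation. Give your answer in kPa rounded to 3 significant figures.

q_ult ≈ 222 kPa

Effective surcharge at the founding depth q = γ·D_f = 15.6 × 1.81 = 28.236 kPa.
q_ult = c·N_c·s_c + q·N_q
     = 29 × 5.14 × 1.3 + 28.236 × 1
     = 193.78 + 28.236 = 222.01 kPa.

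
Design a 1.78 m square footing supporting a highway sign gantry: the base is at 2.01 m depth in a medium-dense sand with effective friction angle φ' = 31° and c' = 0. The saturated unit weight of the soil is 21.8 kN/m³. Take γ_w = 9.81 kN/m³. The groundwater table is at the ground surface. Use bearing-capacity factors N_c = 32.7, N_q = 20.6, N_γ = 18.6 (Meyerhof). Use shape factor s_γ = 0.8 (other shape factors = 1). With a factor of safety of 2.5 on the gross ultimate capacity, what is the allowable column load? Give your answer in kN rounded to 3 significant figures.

With the water table at the surface the whole profile is submerged: γ' = 21.8 − 9.81 = 11.99 kN/m³, so q = γ'·D_f = 24.1 kPa; the same γ' applies in the ½γBN_γ term.
q_ult = q·N_q + 0.5·γ·B·N_γ·s_γ
     = 24.1 × 20.6 + 0.5 × 11.99 × 1.78 × 18.6 × 0.8
     = 496.46 + 158.79 = 655.24 kPa.
Gross allowable pressure q_all = 655.24 / 2.5 = 262.1 kPa.
Footing area = 3.1684 m², so allowable column load = 262.1 × 3.1684 = 830.43 kN.

P_all ≈ 830 kN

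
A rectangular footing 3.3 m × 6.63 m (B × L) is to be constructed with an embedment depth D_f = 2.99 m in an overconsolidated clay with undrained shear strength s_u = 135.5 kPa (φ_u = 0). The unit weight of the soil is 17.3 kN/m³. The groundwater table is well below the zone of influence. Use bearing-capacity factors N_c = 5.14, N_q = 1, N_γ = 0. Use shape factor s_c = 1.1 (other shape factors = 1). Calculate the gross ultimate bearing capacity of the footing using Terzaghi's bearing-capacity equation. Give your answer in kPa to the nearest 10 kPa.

q = γ·D_f = 17.3 × 2.99 = 51.727 kPa.
c·N_c·s_c = 135.5 × 5.14 × 1.1 = 766.12 kPa
q·N_q = 51.727 × 1 = 51.727 kPa
q_ult = 766.12 + 51.727 = 817.84 kPa.

q_ult ≈ 820 kPa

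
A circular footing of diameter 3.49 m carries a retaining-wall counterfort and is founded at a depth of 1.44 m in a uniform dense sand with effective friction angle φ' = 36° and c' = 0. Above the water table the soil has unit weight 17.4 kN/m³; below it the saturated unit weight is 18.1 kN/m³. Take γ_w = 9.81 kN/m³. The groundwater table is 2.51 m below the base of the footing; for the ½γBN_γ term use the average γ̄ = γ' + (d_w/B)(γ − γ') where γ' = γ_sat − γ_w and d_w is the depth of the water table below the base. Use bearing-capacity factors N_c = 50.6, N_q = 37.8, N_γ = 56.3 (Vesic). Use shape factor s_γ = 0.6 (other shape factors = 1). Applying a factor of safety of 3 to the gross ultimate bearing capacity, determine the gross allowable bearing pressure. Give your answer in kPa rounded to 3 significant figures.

q_all ≈ 607 kPa

Overburden at base level: q = 17.4 × 1.44 = 25.056 kPa.
The water table is 2.51 m below the base (< B = 3.49 m), so the ½γBN_γ term uses γ̄ = γ' + (d_w/B)(γ − γ') = 8.29 + (2.51/3.49)(17.4 − 8.29) = 14.842 kN/m³.
Surcharge term q·N_q = 25.056 × 37.8 = 947.12 kPa; self-weight term 0.5·γ·B·N_γ·s_γ = 0.5 × 14.842 × 3.49 × 56.3 × 0.6 = 874.87 kPa.
q_ult = 947.12 + 874.87 = 1822 kPa.
q_all = q_ult / FS = 1822 / 3 = 607.33 kPa.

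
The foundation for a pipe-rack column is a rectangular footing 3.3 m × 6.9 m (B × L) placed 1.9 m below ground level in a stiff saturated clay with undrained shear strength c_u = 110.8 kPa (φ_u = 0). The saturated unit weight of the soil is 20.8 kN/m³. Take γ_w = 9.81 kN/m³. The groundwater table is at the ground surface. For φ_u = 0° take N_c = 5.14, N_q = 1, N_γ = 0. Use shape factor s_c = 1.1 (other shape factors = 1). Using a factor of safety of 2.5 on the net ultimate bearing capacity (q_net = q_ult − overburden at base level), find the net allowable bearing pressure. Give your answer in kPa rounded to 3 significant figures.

q_all(net) ≈ 251 kPa

With the water table at the surface the whole profile is submerged: γ' = 20.8 − 9.81 = 10.99 kN/m³, so q = γ'·D_f = 20.881 kPa.
q_ult = c·N_c·s_c + q·N_q
     = 110.8 × 5.14 × 1.1 + 20.881 × 1
     = 626.46 + 20.881 = 647.34 kPa.
q_net = 647.34 − 20.881 = 626.46 kPa.
q_all(net) = 626.46 / 2.5 = 250.59 kPa.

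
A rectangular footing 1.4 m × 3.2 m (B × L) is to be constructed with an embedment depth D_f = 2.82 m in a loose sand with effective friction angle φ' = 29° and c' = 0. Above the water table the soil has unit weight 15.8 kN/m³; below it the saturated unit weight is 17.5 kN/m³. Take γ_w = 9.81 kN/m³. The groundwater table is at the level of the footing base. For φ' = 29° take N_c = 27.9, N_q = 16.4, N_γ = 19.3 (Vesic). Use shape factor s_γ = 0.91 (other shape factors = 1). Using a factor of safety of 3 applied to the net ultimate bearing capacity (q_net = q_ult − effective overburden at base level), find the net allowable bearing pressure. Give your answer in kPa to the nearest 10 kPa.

q_all(net) ≈ 260 kPa

Overburden at base level: q = 15.8 × 2.82 = 44.556 kPa.
Below the base the soil is submerged, so the ½γBN_γ term uses γ' = 17.5 − 9.81 = 7.69 kN/m³.
Surcharge term q·N_q = 44.556 × 16.4 = 730.72 kPa; self-weight term 0.5·γ·B·N_γ·s_γ = 0.5 × 7.69 × 1.4 × 19.3 × 0.91 = 94.542 kPa.
q_ult = 730.72 + 94.542 = 825.26 kPa.
Net ultimate: q_net = 825.26 − 44.556 = 780.7 kPa.
q_all(net) = 780.7 / 3 = 260.23 kPa.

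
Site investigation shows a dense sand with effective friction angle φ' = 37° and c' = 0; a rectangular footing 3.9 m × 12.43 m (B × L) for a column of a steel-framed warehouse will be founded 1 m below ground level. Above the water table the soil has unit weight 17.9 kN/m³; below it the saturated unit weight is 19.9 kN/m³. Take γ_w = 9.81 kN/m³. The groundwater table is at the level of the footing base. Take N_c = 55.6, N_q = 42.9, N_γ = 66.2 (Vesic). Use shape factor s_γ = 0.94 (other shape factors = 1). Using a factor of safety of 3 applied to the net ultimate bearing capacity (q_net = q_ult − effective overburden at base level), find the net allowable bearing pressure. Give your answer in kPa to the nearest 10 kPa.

Overburden at base level: q = 17.9 × 1 = 17.9 kPa.
Below the base the soil is submerged, so the ½γBN_γ term uses γ' = 19.9 − 9.81 = 10.09 kN/m³.
Surcharge term q·N_q = 17.9 × 42.9 = 767.91 kPa; self-weight term 0.5·γ·B·N_γ·s_γ = 0.5 × 10.09 × 3.9 × 66.2 × 0.94 = 1224.4 kPa.
q_ult = 767.91 + 1224.4 = 1992.3 kPa.
Net ultimate: q_net = 1992.3 − 17.9 = 1974.4 kPa.
q_all(net) = 1974.4 / 3 = 658.13 kPa.

q_all(net) ≈ 660 kPa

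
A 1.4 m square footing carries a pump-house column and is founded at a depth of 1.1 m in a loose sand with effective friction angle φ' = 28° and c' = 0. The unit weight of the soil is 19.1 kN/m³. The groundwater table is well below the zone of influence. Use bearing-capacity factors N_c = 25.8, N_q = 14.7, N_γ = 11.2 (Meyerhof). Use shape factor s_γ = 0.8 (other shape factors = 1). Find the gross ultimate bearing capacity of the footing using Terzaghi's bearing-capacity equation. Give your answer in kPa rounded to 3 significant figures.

q_ult ≈ 429 kPa

Overburden at base level: q = 19.1 × 1.1 = 21.01 kPa.
Surcharge term q·N_q = 21.01 × 14.7 = 308.85 kPa; self-weight term 0.5·γ·B·N_γ·s_γ = 0.5 × 19.1 × 1.4 × 11.2 × 0.8 = 119.8 kPa.
q_ult = 308.85 + 119.8 = 428.64 kPa.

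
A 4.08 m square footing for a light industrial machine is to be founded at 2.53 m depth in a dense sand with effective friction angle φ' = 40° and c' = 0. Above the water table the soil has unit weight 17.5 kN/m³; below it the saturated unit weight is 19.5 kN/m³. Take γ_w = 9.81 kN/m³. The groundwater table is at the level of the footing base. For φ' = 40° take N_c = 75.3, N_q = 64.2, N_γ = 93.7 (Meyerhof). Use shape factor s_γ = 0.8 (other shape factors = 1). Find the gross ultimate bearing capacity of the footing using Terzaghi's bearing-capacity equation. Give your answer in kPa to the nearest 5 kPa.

q_ult ≈ 4325 kPa

Effective surcharge at the founding depth q = γ·D_f = 17.5 × 2.53 = 44.275 kPa.
The water table coincides with the base, so in the self-weight term γ → γ' = 9.69 kN/m³.
q_ult = q·N_q + 0.5·γ·B·N_γ·s_γ
     = 44.275 × 64.2 + 0.5 × 9.69 × 4.08 × 93.7 × 0.8
     = 2842.5 + 1481.8 = 4324.2 kPa.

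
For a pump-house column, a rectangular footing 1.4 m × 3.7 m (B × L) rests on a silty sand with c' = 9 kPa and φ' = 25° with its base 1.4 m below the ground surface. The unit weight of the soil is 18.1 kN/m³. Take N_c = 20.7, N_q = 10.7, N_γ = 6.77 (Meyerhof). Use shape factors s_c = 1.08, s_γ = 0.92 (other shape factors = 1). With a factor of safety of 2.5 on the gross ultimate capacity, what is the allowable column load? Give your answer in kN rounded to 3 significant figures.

q = γ·D_f = 18.1 × 1.4 = 25.34 kPa.
c·N_c·s_c = 9 × 20.7 × 1.08 = 201.2 kPa
q·N_q = 25.34 × 10.7 = 271.14 kPa
0.5·γ·B·N_γ·s_γ = 0.5 × 18.1 × 1.4 × 6.77 × 0.92 = 78.914 kPa
q_ult = 201.2 + 271.14 + 78.914 = 551.26 kPa.
Gross allowable pressure q_all = 551.26 / 2.5 = 220.5 kPa.
Footing area = 5.18 m², so allowable column load = 220.5 × 5.18 = 1142.2 kN.

P_all ≈ 1140 kN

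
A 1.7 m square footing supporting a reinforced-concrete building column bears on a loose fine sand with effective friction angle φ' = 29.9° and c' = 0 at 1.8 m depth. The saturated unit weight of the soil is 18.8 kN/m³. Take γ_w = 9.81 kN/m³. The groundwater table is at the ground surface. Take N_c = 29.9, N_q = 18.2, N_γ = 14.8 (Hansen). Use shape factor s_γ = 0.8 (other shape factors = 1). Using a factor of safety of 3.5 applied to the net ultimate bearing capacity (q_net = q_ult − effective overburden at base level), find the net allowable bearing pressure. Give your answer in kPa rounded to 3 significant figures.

Water table at ground surface, so effective unit weight γ' = 18.8 − 9.81 = 8.99 kN/m³ is used throughout; overburden q = 8.99 × 1.8 = 16.182 kPa; the same γ' applies in the ½γBN_γ term.
Surcharge term q·N_q = 16.182 × 18.2 = 294.51 kPa; self-weight term 0.5·γ·B·N_γ·s_γ = 0.5 × 8.99 × 1.7 × 14.8 × 0.8 = 90.475 kPa.
q_ult = 294.51 + 90.475 = 384.99 kPa.
Net ultimate: q_net = 384.99 − 16.182 = 368.81 kPa.
q_all(net) = 368.81 / 3.5 = 105.37 kPa.

q_all(net) ≈ 105 kPa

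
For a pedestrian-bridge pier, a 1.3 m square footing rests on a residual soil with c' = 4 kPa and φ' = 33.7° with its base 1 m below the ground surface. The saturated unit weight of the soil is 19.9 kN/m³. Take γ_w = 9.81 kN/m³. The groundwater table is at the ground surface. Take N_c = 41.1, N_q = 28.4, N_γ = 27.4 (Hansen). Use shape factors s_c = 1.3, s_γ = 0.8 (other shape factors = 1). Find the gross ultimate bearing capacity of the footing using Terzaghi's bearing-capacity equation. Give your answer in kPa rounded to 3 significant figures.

q_ult ≈ 644 kPa

Water table at ground surface, so effective unit weight γ' = 19.9 − 9.81 = 10.09 kN/m³ is used throughout; overburden q = 10.09 × 1 = 10.09 kPa; the same γ' applies in the ½γBN_γ term.
Cohesion term c·N_c·s_c = 4 × 41.1 × 1.3 = 213.72 kPa; surcharge term q·N_q = 10.09 × 28.4 = 286.56 kPa; self-weight term 0.5·γ·B·N_γ·s_γ = 0.5 × 10.09 × 1.3 × 27.4 × 0.8 = 143.76 kPa.
q_ult = 213.72 + 286.56 + 143.76 = 644.04 kPa.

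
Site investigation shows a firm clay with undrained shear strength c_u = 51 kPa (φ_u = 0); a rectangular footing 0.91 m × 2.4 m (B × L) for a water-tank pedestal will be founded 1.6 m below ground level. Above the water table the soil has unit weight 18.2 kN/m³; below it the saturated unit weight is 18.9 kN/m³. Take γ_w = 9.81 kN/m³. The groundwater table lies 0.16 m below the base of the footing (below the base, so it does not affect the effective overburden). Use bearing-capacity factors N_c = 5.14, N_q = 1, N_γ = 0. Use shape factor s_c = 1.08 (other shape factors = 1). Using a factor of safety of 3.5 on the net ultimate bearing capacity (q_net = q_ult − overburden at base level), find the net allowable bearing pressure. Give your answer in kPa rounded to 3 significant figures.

Effective surcharge at the founding depth q = γ·D_f = 18.2 × 1.6 = 29.12 kPa.
q_ult = c·N_c·s_c + q·N_q
     = 51 × 5.14 × 1.08 + 29.12 × 1
     = 283.11 + 29.12 = 312.23 kPa.
q_net = 312.23 − 29.12 = 283.11 kPa.
q_all(net) = 283.11 / 3.5 = 80.889 kPa.

q_all(net) ≈ 80.9 kPa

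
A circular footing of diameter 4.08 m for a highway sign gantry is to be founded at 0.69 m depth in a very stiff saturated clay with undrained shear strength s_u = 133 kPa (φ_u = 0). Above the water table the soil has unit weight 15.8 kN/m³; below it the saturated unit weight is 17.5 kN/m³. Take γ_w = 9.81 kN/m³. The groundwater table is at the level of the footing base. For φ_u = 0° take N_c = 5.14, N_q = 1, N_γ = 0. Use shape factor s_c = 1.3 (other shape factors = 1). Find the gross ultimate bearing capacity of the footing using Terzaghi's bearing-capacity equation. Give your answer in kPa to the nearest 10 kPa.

q_ult ≈ 900 kPa

Overburden at base level: q = 15.8 × 0.69 = 10.902 kPa.
Cohesion term c·N_c·s_c = 133 × 5.14 × 1.3 = 888.71 kPa; surcharge term q·N_q = 10.902 × 1 = 10.902 kPa.
q_ult = 888.71 + 10.902 = 899.61 kPa.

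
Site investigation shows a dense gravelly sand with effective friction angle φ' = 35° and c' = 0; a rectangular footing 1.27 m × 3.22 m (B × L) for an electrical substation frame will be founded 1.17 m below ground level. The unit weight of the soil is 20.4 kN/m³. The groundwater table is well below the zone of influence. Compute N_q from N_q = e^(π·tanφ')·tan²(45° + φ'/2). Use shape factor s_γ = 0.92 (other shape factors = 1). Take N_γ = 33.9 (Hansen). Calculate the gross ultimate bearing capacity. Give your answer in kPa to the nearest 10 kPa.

tan35° = 0.7002, so N_q = e^(π×0.7002)·tan²(62.5°) = 9.023 × 3.69 = 33.3.
q = γ·D_f = 20.4 × 1.17 = 23.868 kPa.
q·N_q = 23.868 × 33.296 = 794.71 kPa
0.5·γ·B·N_γ·s_γ = 0.5 × 20.4 × 1.27 × 33.9 × 0.92 = 404.01 kPa
q_ult = 794.71 + 404.01 = 1198.7 kPa.

q_ult ≈ 1200 kPa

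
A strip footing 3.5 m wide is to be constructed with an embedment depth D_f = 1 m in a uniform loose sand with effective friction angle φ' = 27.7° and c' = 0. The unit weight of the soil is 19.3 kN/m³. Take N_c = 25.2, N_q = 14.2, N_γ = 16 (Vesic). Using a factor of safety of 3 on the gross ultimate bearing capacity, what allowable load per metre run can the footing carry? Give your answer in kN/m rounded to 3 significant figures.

Overburden at base level: q = 19.3 × 1 = 19.3 kPa.
Surcharge term q·N_q = 19.3 × 14.2 = 274.06 kPa; self-weight term 0.5·γ·B·N_γ = 0.5 × 19.3 × 3.5 × 16 = 540.4 kPa.
q_ult = 274.06 + 540.4 = 814.46 kPa.
Gross allowable pressure q_all = 814.46 / 3 = 271.49 kPa.
Allowable wall load = q_all × B = 271.49 × 3.5 = 950.2 kN per metre run.

≈ 950 kN/m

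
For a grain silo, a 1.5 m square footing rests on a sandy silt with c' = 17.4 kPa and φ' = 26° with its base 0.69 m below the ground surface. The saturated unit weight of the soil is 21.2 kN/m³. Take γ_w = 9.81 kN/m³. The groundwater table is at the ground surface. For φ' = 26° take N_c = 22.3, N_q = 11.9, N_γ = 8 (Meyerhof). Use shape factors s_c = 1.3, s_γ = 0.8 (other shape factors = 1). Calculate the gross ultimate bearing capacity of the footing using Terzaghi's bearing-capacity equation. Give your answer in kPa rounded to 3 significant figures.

With the water table at the surface the whole profile is submerged: γ' = 21.2 − 9.81 = 11.39 kN/m³, so q = γ'·D_f = 7.8591 kPa; the same γ' applies in the ½γBN_γ term.
q_ult = c·N_c·s_c + q·N_q + 0.5·γ·B·N_γ·s_γ
     = 17.4 × 22.3 × 1.3 + 7.8591 × 11.9 + 0.5 × 11.39 × 1.5 × 8 × 0.8
     = 504.43 + 93.523 + 54.672 = 652.62 kPa.

q_ult ≈ 653 kPa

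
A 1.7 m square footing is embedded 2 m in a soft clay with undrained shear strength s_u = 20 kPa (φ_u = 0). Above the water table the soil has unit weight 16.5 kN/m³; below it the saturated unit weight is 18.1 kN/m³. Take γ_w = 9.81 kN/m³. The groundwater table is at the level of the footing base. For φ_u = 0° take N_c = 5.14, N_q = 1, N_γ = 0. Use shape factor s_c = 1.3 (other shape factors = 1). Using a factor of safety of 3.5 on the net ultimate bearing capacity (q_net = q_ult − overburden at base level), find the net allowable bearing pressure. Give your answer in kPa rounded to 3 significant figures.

q = γ·D_f = 16.5 × 2 = 33 kPa.
c·N_c·s_c = 20 × 5.14 × 1.3 = 133.64 kPa
q·N_q = 33 × 1 = 33 kPa
q_ult = 133.64 + 33 = 166.64 kPa.
q_net = 166.64 − 33 = 133.64 kPa.
q_all(net) = 133.64 / 3.5 = 38.183 kPa.

q_all(net) ≈ 38.2 kPa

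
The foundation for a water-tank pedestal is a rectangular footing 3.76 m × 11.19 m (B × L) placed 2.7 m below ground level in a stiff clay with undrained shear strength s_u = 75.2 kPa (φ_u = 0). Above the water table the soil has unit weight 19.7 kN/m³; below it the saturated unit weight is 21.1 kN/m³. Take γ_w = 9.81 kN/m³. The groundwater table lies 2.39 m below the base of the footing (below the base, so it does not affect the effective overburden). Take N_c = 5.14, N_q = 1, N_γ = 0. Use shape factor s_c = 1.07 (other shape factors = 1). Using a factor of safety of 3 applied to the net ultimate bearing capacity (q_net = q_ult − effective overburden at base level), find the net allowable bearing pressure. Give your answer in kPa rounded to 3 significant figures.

q_all(net) ≈ 138 kPa

q = γ·D_f = 19.7 × 2.7 = 53.19 kPa.
c·N_c·s_c = 75.2 × 5.14 × 1.07 = 413.58 kPa
q·N_q = 53.19 × 1 = 53.19 kPa
q_ult = 413.58 + 53.19 = 466.77 kPa.
Net ultimate: q_net = 466.77 − 53.19 = 413.58 kPa.
q_all(net) = 413.58 / 3 = 137.86 kPa.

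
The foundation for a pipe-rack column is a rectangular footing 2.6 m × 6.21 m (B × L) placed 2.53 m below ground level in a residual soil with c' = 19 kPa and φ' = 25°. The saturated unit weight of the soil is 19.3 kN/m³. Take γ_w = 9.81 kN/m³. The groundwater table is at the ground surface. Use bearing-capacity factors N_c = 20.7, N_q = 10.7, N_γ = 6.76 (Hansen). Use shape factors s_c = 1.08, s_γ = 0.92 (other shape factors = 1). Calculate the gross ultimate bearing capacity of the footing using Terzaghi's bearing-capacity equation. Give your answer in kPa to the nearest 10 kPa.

q_ult ≈ 760 kPa

With the water table at the surface the whole profile is submerged: γ' = 19.3 − 9.81 = 9.49 kN/m³, so q = γ'·D_f = 24.01 kPa; the same γ' applies in the ½γBN_γ term.
q_ult = c·N_c·s_c + q·N_q + 0.5·γ·B·N_γ·s_γ
     = 19 × 20.7 × 1.08 + 24.01 × 10.7 + 0.5 × 9.49 × 2.6 × 6.76 × 0.92
     = 424.76 + 256.9 + 76.726 = 758.39 kPa.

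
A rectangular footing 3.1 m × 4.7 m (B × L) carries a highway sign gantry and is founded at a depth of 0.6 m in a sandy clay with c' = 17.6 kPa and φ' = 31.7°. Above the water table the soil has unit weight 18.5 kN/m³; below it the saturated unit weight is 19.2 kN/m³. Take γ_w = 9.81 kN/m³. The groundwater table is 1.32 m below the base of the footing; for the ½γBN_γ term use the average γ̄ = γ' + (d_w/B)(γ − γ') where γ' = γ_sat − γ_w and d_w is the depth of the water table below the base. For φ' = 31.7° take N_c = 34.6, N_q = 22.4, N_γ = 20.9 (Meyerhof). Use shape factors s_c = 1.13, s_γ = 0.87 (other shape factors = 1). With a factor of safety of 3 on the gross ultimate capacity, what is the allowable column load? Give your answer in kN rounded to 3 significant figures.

Overburden at base level: q = 18.5 × 0.6 = 11.1 kPa.
The water table is 1.32 m below the base (< B = 3.1 m), so the ½γBN_γ term uses γ̄ = γ' + (d_w/B)(γ − γ') = 9.39 + (1.32/3.1)(18.5 − 9.39) = 13.269 kN/m³.
Cohesion term c·N_c·s_c = 17.6 × 34.6 × 1.13 = 688.12 kPa; surcharge term q·N_q = 11.1 × 22.4 = 248.64 kPa; self-weight term 0.5·γ·B·N_γ·s_γ = 0.5 × 13.269 × 3.1 × 20.9 × 0.87 = 373.97 kPa.
q_ult = 688.12 + 248.64 + 373.97 = 1310.7 kPa.
Gross allowable pressure q_all = 1310.7 / 3 = 436.91 kPa.
Footing area = 14.57 m², so allowable column load = 436.91 × 14.57 = 6365.8 kN.

P_all ≈ 6370 kN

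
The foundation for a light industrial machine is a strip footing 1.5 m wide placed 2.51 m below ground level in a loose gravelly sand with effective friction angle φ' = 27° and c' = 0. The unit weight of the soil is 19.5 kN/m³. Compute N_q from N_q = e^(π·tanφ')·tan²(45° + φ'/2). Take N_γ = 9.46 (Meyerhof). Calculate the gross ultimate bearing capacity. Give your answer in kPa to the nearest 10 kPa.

q_ult ≈ 780 kPa

tan27° = 0.5095, so N_q = e^(π×0.5095)·tan²(58.5°) = 4.957 × 2.663 = 13.2.
Overburden at base level: q = 19.5 × 2.51 = 48.945 kPa.
Surcharge term q·N_q = 48.945 × 13.199 = 646.03 kPa; self-weight term 0.5·γ·B·N_γ = 0.5 × 19.5 × 1.5 × 9.46 = 138.35 kPa.
q_ult = 646.03 + 138.35 = 784.38 kPa.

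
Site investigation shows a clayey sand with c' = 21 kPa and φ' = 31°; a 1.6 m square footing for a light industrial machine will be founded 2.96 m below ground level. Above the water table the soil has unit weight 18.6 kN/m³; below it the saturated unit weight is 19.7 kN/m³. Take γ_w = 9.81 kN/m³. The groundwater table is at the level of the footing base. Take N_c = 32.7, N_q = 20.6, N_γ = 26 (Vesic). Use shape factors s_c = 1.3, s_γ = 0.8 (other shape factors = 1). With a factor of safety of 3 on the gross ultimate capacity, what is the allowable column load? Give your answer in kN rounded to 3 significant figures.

q = γ·D_f = 18.6 × 2.96 = 55.056 kPa.
For the ½γBN_γ term take γ' = 19.7 − 9.81 = 9.89 kN/m³ (soil below base is submerged).
c·N_c·s_c = 21 × 32.7 × 1.3 = 892.71 kPa
q·N_q = 55.056 × 20.6 = 1134.2 kPa
0.5·γ·B·N_γ·s_γ = 0.5 × 9.89 × 1.6 × 26 × 0.8 = 164.57 kPa
q_ult = 892.71 + 1134.2 + 164.57 = 2191.4 kPa.
Gross allowable pressure q_all = 2191.4 / 3 = 730.48 kPa.
Footing area = 2.56 m², so allowable column load = 730.48 × 2.56 = 1870 kN.

P_all ≈ 1870 kN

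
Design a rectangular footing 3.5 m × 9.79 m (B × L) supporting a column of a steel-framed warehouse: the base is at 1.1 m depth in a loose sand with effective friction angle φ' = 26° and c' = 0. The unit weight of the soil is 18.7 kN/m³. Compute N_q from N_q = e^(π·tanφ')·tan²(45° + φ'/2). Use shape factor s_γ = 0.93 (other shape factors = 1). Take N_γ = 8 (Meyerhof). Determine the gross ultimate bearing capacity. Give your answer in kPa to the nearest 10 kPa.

q_ult ≈ 490 kPa

tan26° = 0.4877, so N_q = e^(π×0.4877)·tan²(58°) = 4.629 × 2.561 = 11.85.
Overburden at base level: q = 18.7 × 1.1 = 20.57 kPa.
Surcharge term q·N_q = 20.57 × 11.854 = 243.84 kPa; self-weight term 0.5·γ·B·N_γ·s_γ = 0.5 × 18.7 × 3.5 × 8 × 0.93 = 243.47 kPa.
q_ult = 243.84 + 243.47 = 487.31 kPa.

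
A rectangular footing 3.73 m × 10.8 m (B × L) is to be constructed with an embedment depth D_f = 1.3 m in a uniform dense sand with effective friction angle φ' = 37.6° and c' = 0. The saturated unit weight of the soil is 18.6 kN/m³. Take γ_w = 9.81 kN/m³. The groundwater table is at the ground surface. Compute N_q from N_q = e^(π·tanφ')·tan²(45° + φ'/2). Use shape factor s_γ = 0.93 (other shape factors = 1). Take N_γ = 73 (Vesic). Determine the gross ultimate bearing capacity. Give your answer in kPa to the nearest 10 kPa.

q_ult ≈ 1640 kPa

tan37.6° = 0.7701, so N_q = e^(π×0.7701)·tan²(63.8°) = 11.239 × 4.13 = 46.42.
Water table at ground surface, so effective unit weight γ' = 18.6 − 9.81 = 8.79 kN/m³ is used throughout; overburden q = 8.79 × 1.3 = 11.427 kPa; the same γ' applies in the ½γBN_γ term.
Surcharge term q·N_q = 11.427 × 46.417 = 530.4 kPa; self-weight term 0.5·γ·B·N_γ·s_γ = 0.5 × 8.79 × 3.73 × 73 × 0.93 = 1112.9 kPa.
q_ult = 530.4 + 1112.9 = 1643.3 kPa.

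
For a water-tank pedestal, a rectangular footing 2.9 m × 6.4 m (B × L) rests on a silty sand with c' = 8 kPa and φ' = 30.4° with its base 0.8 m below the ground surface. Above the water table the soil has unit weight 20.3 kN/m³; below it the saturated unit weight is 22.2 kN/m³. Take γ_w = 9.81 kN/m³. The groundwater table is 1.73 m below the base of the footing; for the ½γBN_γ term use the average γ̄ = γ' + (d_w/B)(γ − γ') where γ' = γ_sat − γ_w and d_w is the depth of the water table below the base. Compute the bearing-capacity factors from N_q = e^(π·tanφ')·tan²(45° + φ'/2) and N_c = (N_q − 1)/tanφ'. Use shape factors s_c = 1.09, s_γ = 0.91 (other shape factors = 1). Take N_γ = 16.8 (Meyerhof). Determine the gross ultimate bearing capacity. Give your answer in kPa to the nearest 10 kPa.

q_ult ≈ 960 kPa

tan30.4° = 0.5867, so N_q = e^(π×0.5867)·tan²(60.2°) = 6.316 × 3.049 = 19.26.
N_c = (19.26 − 1)/tan30.4° = 31.12.
Overburden at base level: q = 20.3 × 0.8 = 16.24 kPa.
The water table is 1.73 m below the base (< B = 2.9 m), so the ½γBN_γ term uses γ̄ = γ' + (d_w/B)(γ − γ') = 12.39 + (1.73/2.9)(20.3 − 12.39) = 17.109 kN/m³.
Cohesion term c·N_c·s_c = 8 × 31.12 × 1.09 = 271.37 kPa; surcharge term q·N_q = 16.24 × 19.258 = 312.75 kPa; self-weight term 0.5·γ·B·N_γ·s_γ = 0.5 × 17.109 × 2.9 × 16.8 × 0.91 = 379.26 kPa.
q_ult = 271.37 + 312.75 + 379.26 = 963.38 kPa.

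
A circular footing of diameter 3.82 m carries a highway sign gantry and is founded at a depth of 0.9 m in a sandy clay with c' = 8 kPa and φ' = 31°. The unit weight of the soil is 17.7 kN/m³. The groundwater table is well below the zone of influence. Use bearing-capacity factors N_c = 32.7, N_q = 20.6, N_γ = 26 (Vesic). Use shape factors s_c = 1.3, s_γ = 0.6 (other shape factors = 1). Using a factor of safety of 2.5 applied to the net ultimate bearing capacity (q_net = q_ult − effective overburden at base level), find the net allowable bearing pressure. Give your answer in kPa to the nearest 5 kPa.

q_all(net) ≈ 470 kPa

Effective surcharge at the founding depth q = γ·D_f = 17.7 × 0.9 = 15.93 kPa.
q_ult = c·N_c·s_c + q·N_q + 0.5·γ·B·N_γ·s_γ
     = 8 × 32.7 × 1.3 + 15.93 × 20.6 + 0.5 × 17.7 × 3.82 × 26 × 0.6
     = 340.08 + 328.16 + 527.39 = 1195.6 kPa.
Net ultimate: q_net = 1195.6 − 15.93 = 1179.7 kPa.
q_all(net) = 1179.7 / 2.5 = 471.88 kPa.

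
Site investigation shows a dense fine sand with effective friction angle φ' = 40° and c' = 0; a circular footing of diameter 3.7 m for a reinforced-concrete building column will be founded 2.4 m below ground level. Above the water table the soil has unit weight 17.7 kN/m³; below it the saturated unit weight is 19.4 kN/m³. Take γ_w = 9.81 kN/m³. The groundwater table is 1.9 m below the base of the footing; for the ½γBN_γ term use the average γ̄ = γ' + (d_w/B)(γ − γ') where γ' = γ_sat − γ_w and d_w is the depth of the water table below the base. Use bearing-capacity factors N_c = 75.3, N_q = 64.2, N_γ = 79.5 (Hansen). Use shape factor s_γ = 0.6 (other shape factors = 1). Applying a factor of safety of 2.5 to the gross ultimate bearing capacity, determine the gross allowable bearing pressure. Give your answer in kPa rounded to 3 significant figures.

q_all ≈ 1580 kPa

Overburden at base level: q = 17.7 × 2.4 = 42.48 kPa.
The water table is 1.9 m below the base (< B = 3.7 m), so the ½γBN_γ term uses γ̄ = γ' + (d_w/B)(γ − γ') = 9.59 + (1.9/3.7)(17.7 − 9.59) = 13.755 kN/m³.
Surcharge term q·N_q = 42.48 × 64.2 = 2727.2 kPa; self-weight term 0.5·γ·B·N_γ·s_γ = 0.5 × 13.755 × 3.7 × 79.5 × 0.6 = 1213.8 kPa.
q_ult = 2727.2 + 1213.8 = 3941 kPa.
q_all = q_ult / FS = 3941 / 2.5 = 1576.4 kPa.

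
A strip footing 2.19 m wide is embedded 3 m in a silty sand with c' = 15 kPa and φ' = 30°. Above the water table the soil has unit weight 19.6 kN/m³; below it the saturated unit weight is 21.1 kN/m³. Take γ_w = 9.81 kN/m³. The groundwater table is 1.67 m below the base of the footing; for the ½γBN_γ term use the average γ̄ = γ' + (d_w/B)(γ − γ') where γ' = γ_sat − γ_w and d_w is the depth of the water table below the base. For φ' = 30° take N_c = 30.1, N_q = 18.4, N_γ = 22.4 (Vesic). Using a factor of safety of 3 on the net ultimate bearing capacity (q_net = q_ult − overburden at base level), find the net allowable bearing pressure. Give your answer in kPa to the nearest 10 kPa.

q = γ·D_f = 19.6 × 3 = 58.8 kPa.
γ' = 11.29 kN/m³; averaging over the depth B below the base, γ̄ = γ' + (d_w/B)(γ − γ') = 17.627 kN/m³.
c·N_c = 15 × 30.1 = 451.5 kPa
q·N_q = 58.8 × 18.4 = 1081.9 kPa
0.5·γ·B·N_γ = 0.5 × 17.627 × 2.19 × 22.4 = 432.35 kPa
q_ult = 451.5 + 1081.9 + 432.35 = 1965.8 kPa.
q_net = 1965.8 − 58.8 = 1907 kPa.
q_all(net) = 1907 / 3 = 635.66 kPa.

q_all(net) ≈ 640 kPa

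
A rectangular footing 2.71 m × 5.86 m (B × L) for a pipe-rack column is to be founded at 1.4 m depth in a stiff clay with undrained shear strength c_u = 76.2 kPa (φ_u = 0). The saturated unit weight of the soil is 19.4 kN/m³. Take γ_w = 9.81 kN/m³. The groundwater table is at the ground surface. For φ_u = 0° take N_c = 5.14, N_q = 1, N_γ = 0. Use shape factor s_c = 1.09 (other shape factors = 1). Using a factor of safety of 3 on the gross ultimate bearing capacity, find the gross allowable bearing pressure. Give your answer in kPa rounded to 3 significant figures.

q_all ≈ 147 kPa

γ' = 19.4 − 9.81 = 9.59 kN/m³ (submerged throughout). q = 9.59 × 1.4 = 13.426 kPa.
c·N_c·s_c = 76.2 × 5.14 × 1.09 = 426.92 kPa
q·N_q = 13.426 × 1 = 13.426 kPa
q_ult = 426.92 + 13.426 = 440.34 kPa.
q_all = 440.34 / 3 = 146.78 kPa.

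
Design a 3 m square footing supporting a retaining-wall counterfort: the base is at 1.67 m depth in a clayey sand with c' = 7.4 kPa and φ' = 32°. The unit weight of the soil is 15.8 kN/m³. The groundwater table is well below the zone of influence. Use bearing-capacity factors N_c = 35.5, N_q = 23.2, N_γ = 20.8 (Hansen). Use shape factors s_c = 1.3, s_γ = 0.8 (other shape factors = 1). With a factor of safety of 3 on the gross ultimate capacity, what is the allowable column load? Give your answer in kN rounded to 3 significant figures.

P_all ≈ 4040 kN

q = γ·D_f = 15.8 × 1.67 = 26.386 kPa.
c·N_c·s_c = 7.4 × 35.5 × 1.3 = 341.51 kPa
q·N_q = 26.386 × 23.2 = 612.16 kPa
0.5·γ·B·N_γ·s_γ = 0.5 × 15.8 × 3 × 20.8 × 0.8 = 394.37 kPa
q_ult = 341.51 + 612.16 + 394.37 = 1348 kPa.
Gross allowable pressure q_all = 1348 / 3 = 449.34 kPa.
Footing area = 9 m², so allowable column load = 449.34 × 9 = 4044.1 kN.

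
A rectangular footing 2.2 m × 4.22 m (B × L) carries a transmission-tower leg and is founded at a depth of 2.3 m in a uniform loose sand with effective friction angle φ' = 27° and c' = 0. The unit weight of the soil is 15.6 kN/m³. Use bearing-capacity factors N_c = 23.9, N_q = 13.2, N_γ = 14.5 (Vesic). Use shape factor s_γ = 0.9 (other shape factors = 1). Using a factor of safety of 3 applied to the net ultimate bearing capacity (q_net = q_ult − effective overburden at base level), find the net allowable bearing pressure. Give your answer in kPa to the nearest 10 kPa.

Overburden at base level: q = 15.6 × 2.3 = 35.88 kPa.
Surcharge term q·N_q = 35.88 × 13.2 = 473.62 kPa; self-weight term 0.5·γ·B·N_γ·s_γ = 0.5 × 15.6 × 2.2 × 14.5 × 0.9 = 223.94 kPa.
q_ult = 473.62 + 223.94 = 697.55 kPa.
Net ultimate: q_net = 697.55 − 35.88 = 661.67 kPa.
q_all(net) = 661.67 / 3 = 220.56 kPa.

q_all(net) ≈ 220 kPa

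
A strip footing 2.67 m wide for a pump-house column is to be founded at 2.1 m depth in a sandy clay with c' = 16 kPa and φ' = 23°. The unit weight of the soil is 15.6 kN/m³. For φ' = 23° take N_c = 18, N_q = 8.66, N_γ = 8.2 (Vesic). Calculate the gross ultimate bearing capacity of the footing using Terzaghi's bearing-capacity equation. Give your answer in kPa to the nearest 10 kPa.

q_ult ≈ 740 kPa

Overburden at base level: q = 15.6 × 2.1 = 32.76 kPa.
Cohesion term c·N_c = 16 × 18 = 288 kPa; surcharge term q·N_q = 32.76 × 8.66 = 283.7 kPa; self-weight term 0.5·γ·B·N_γ = 0.5 × 15.6 × 2.67 × 8.2 = 170.77 kPa.
q_ult = 288 + 283.7 + 170.77 = 742.47 kPa.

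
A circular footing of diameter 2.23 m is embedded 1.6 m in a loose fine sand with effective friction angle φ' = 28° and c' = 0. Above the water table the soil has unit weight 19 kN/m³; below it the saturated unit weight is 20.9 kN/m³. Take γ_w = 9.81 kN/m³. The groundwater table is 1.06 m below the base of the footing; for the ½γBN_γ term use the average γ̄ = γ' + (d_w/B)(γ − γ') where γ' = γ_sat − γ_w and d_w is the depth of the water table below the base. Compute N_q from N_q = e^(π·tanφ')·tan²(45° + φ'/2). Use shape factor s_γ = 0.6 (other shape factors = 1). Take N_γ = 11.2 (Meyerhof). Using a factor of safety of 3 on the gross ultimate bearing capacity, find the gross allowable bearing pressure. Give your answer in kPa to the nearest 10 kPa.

q_all ≈ 190 kPa

N_q = e^(π·tan28°)·tan²(59°) = 14.72.
Overburden at base level: q = 19 × 1.6 = 30.4 kPa.
The water table is 1.06 m below the base (< B = 2.23 m), so the ½γBN_γ term uses γ̄ = γ' + (d_w/B)(γ − γ') = 11.09 + (1.06/2.23)(19 − 11.09) = 14.85 kN/m³.
Surcharge term q·N_q = 30.4 × 14.72 = 447.48 kPa; self-weight term 0.5·γ·B·N_γ·s_γ = 0.5 × 14.85 × 2.23 × 11.2 × 0.6 = 111.27 kPa.
q_ult = 447.48 + 111.27 = 558.75 kPa.
q_all = 558.75 / 3 = 186.25 kPa.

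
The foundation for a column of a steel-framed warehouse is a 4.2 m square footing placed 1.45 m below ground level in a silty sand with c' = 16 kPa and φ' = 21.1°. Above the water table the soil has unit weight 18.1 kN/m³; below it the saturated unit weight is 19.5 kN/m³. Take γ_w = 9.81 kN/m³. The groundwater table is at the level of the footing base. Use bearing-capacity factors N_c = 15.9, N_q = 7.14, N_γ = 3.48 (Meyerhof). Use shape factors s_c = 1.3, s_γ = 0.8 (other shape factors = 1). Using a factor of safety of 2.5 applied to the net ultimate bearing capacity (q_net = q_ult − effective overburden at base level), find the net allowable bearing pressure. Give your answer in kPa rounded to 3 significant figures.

q_all(net) ≈ 219 kPa

Overburden at base level: q = 18.1 × 1.45 = 26.245 kPa.
Below the base the soil is submerged, so the ½γBN_γ term uses γ' = 19.5 − 9.81 = 9.69 kN/m³.
Cohesion term c·N_c·s_c = 16 × 15.9 × 1.3 = 330.72 kPa; surcharge term q·N_q = 26.245 × 7.14 = 187.39 kPa; self-weight term 0.5·γ·B·N_γ·s_γ = 0.5 × 9.69 × 4.2 × 3.48 × 0.8 = 56.652 kPa.
q_ult = 330.72 + 187.39 + 56.652 = 574.76 kPa.
Net ultimate: q_net = 574.76 − 26.245 = 548.52 kPa.
q_all(net) = 548.52 / 2.5 = 219.41 kPa.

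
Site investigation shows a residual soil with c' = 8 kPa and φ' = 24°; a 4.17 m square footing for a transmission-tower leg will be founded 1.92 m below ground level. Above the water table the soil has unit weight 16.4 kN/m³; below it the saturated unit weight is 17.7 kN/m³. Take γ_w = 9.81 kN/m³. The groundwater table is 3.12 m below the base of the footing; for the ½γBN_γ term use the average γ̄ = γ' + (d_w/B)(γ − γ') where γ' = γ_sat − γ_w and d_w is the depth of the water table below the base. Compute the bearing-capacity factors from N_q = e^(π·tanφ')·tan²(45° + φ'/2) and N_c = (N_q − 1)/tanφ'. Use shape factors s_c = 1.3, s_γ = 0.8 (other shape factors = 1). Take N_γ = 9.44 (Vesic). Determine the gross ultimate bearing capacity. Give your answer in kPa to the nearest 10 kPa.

q_ult ≈ 730 kPa

tan24° = 0.4452, so N_q = e^(π×0.4452)·tan²(57°) = 4.05 × 2.371 = 9.6.
N_c = (9.6 − 1)/tan24° = 19.32.
Overburden at base level: q = 16.4 × 1.92 = 31.488 kPa.
The water table is 3.12 m below the base (< B = 4.17 m), so the ½γBN_γ term uses γ̄ = γ' + (d_w/B)(γ − γ') = 7.89 + (3.12/4.17)(16.4 − 7.89) = 14.257 kN/m³.
Cohesion term c·N_c·s_c = 8 × 19.324 × 1.3 = 200.96 kPa; surcharge term q·N_q = 31.488 × 9.6034 = 302.39 kPa; self-weight term 0.5·γ·B·N_γ·s_γ = 0.5 × 14.257 × 4.17 × 9.44 × 0.8 = 224.49 kPa.
q_ult = 200.96 + 302.39 + 224.49 = 727.85 kPa.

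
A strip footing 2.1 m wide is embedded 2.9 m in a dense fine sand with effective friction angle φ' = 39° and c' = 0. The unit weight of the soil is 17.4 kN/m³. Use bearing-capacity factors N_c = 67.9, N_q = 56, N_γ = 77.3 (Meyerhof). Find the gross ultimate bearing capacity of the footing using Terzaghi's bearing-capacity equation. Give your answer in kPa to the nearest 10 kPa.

Overburden at base level: q = 17.4 × 2.9 = 50.46 kPa.
Surcharge term q·N_q = 50.46 × 56 = 2825.8 kPa; self-weight term 0.5·γ·B·N_γ = 0.5 × 17.4 × 2.1 × 77.3 = 1412.3 kPa.
q_ult = 2825.8 + 1412.3 = 4238 kPa.

q_ult ≈ 4240 kPa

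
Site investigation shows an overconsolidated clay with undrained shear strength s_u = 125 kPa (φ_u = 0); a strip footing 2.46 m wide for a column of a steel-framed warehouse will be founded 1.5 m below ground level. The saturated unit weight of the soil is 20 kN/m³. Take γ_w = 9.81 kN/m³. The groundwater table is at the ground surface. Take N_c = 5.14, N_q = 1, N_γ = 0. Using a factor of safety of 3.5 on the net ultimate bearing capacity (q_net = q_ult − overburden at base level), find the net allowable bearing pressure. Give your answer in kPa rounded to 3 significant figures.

With the water table at the surface the whole profile is submerged: γ' = 20 − 9.81 = 10.19 kN/m³, so q = γ'·D_f = 15.285 kPa.
q_ult = c·N_c + q·N_q
     = 125 × 5.14 + 15.285 × 1
     = 642.5 + 15.285 = 657.78 kPa.
q_net = 657.78 − 15.285 = 642.5 kPa.
q_all(net) = 642.5 / 3.5 = 183.57 kPa.

q_all(net) ≈ 184 kPa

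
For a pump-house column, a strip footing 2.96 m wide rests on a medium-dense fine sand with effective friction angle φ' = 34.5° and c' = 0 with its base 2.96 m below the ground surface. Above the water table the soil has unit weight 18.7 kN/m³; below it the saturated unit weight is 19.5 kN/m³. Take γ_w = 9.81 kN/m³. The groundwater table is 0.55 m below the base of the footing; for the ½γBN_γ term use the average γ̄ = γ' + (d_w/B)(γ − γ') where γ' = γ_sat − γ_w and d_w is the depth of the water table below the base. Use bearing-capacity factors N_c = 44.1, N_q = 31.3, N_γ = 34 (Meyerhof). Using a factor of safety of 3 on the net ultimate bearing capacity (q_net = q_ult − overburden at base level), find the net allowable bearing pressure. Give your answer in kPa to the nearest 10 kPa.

Overburden at base level: q = 18.7 × 2.96 = 55.352 kPa.
The water table is 0.55 m below the base (< B = 2.96 m), so the ½γBN_γ term uses γ̄ = γ' + (d_w/B)(γ − γ') = 9.69 + (0.55/2.96)(18.7 − 9.69) = 11.364 kN/m³.
Surcharge term q·N_q = 55.352 × 31.3 = 1732.5 kPa; self-weight term 0.5·γ·B·N_γ = 0.5 × 11.364 × 2.96 × 34 = 571.84 kPa.
q_ult = 1732.5 + 571.84 = 2304.4 kPa.
q_net = 2304.4 − 55.352 = 2249 kPa.
q_all(net) = 2249 / 3 = 749.67 kPa.

q_all(net) ≈ 750 kPa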